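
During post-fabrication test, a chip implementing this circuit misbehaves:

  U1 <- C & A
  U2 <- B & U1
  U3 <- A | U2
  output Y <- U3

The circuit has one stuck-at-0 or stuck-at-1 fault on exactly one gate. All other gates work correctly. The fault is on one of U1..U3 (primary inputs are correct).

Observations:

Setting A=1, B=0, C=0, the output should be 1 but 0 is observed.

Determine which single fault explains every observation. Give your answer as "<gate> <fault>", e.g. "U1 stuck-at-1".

U3 stuck-at-0

Fault-free values for test 1 (A=1, B=0, C=0): U1=0, U2=0, U3=1, giving Y=1. Observed 0.
Test 1: faults giving observed 0 are {U3 stuck-at-0}.
Only U3 stuck-at-0 is consistent with every test.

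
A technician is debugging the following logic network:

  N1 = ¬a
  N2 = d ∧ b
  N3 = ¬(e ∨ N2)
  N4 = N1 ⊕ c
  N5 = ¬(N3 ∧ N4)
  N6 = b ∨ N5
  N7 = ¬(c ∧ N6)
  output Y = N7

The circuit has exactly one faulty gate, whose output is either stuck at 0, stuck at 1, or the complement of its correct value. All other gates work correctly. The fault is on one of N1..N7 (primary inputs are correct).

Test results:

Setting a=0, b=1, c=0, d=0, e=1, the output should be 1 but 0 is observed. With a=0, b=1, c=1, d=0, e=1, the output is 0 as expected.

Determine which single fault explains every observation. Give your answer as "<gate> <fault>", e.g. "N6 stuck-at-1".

Fault-free values for test 1 (a=0, b=1, c=0, d=0, e=1): N1=1, N2=0, N3=0, N4=1, N5=1, N6=1, N7=1, giving Y=1. Observed 0.
Test 1: faults giving observed 0 are {N7 stuck-at-0, N7 inverted output}.
Test 2 (a=0, b=1, c=1, d=0, e=1): fault-free N1=1, N2=0, N3=0, N4=0, N5=1, N6=1, N7=0 → 0; observed 0. Eliminates N7 inverted output.
Only N7 stuck-at-0 is consistent with every test.

N7 stuck-at-0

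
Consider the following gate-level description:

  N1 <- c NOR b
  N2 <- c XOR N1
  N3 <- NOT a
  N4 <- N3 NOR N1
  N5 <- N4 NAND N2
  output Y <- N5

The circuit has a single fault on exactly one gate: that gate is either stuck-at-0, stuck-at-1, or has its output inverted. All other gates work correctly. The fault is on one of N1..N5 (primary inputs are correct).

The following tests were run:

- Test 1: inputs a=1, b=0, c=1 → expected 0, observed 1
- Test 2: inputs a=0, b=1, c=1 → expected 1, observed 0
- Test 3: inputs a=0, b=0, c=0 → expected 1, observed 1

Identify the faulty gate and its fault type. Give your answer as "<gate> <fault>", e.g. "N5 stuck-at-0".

Fault-free values for test 1 (a=1, b=0, c=1): N1=0, N2=1, N3=0, N4=1, N5=0, giving Y=0. Observed 1.
Test 1: faults giving observed 1 are {N1 stuck-at-1, N1 inverted output, N2 stuck-at-0, N2 inverted output, N3 stuck-at-1, N3 inverted output, N4 stuck-at-0, N4 inverted output, N5 stuck-at-1, N5 inverted output}.
Test 2 (a=0, b=1, c=1): fault-free N1=0, N2=1, N3=1, N4=0, N5=1 → 1; observed 0. Eliminates N1 stuck-at-1, N1 inverted output, N2 stuck-at-0, N2 inverted output, N3 stuck-at-1, N4 stuck-at-0, N5 stuck-at-1.
Test 3 (a=0, b=0, c=0): fault-free N1=1, N2=1, N3=1, N4=0, N5=1 → 1; observed 1. Eliminates N4 inverted output, N5 inverted output.
Only N3 inverted output is consistent with every test.

N3 inverted output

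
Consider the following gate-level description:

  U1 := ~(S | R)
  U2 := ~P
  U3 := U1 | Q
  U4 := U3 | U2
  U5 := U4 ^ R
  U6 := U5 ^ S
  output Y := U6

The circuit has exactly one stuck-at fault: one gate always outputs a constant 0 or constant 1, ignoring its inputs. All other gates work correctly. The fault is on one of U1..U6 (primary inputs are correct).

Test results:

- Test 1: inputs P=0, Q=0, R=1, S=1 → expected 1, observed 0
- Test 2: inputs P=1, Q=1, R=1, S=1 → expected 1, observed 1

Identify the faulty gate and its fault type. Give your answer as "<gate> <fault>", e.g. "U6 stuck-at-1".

U2 stuck-at-0

Fault-free values for test 1 (P=0, Q=0, R=1, S=1): U1=0, U2=1, U3=0, U4=1, U5=0, U6=1, giving Y=1. Observed 0.
Test 1: faults giving observed 0 are {U2 stuck-at-0, U4 stuck-at-0, U5 stuck-at-1, U6 stuck-at-0}.
Test 2 (P=1, Q=1, R=1, S=1): fault-free U1=0, U2=0, U3=1, U4=1, U5=0, U6=1 → 1; observed 1. Eliminates U4 stuck-at-0, U5 stuck-at-1, U6 stuck-at-0.
Only U2 stuck-at-0 is consistent with every test.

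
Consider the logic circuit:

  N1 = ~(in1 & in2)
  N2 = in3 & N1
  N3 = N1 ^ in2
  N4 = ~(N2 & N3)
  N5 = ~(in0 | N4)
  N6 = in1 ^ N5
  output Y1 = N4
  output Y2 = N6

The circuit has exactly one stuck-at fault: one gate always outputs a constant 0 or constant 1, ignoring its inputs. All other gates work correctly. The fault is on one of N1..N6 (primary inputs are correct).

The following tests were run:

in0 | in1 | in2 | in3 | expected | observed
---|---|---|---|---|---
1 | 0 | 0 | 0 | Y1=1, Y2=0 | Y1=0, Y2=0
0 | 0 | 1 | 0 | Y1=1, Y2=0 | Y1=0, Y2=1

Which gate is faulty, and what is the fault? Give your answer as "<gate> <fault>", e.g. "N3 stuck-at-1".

N4 stuck-at-0

Fault-free values for test 1 (in0=1, in1=0, in2=0, in3=0): N1=1, N2=0, N3=1, N4=1, N5=0, N6=0, giving Y1=1, Y2=0. Observed Y1=0, Y2=0.
Test 1: faults giving observed Y1=0, Y2=0 are {N2 stuck-at-1, N4 stuck-at-0}.
Test 2 (in0=0, in1=0, in2=1, in3=0): fault-free N1=1, N2=0, N3=0, N4=1, N5=0, N6=0 → Y1=1, Y2=0; observed Y1=0, Y2=1. Eliminates N2 stuck-at-1.
Only N4 stuck-at-0 is consistent with every test.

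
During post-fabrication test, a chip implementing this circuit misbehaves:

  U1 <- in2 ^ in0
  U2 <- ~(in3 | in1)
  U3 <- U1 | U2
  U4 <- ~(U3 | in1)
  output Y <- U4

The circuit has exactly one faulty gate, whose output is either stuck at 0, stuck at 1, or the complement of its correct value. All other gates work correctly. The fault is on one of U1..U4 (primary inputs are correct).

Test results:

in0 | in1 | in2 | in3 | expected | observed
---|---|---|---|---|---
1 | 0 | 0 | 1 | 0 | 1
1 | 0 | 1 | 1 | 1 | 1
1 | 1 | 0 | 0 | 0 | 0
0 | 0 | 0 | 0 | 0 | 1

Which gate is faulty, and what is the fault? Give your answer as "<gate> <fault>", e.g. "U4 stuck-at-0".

U3 stuck-at-0

Fault-free values for test 1 (in0=1, in1=0, in2=0, in3=1): U1=1, U2=0, U3=1, U4=0, giving Y=0. Observed 1.
Test 1: faults giving observed 1 are {U1 stuck-at-0, U1 inverted output, U3 stuck-at-0, U3 inverted output, U4 stuck-at-1, U4 inverted output}.
Test 2 (in0=1, in1=0, in2=1, in3=1): fault-free U1=0, U2=0, U3=0, U4=1 → 1; observed 1. Eliminates U1 inverted output, U3 inverted output, U4 inverted output.
Test 3 (in0=1, in1=1, in2=0, in3=0): fault-free U1=1, U2=0, U3=1, U4=0 → 0; observed 0. Eliminates U4 stuck-at-1.
Test 4 (in0=0, in1=0, in2=0, in3=0): fault-free U1=0, U2=1, U3=1, U4=0 → 0; observed 1. Eliminates U1 stuck-at-0.
Only U3 stuck-at-0 is consistent with every test.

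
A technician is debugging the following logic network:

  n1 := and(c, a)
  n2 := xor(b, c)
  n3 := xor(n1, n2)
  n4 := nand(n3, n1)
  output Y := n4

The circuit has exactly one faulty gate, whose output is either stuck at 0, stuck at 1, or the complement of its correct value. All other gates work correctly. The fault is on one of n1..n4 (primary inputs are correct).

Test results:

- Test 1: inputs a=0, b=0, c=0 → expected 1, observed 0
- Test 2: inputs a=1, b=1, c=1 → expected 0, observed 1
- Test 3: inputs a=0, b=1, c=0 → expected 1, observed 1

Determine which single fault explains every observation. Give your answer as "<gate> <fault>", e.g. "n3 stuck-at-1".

Fault-free values for test 1 (a=0, b=0, c=0): n1=0, n2=0, n3=0, n4=1, giving Y=1. Observed 0.
Test 1: faults giving observed 0 are {n1 stuck-at-1, n1 inverted output, n4 stuck-at-0, n4 inverted output}.
Test 2 (a=1, b=1, c=1): fault-free n1=1, n2=0, n3=1, n4=0 → 0; observed 1. Eliminates n1 stuck-at-1, n4 stuck-at-0.
Test 3 (a=0, b=1, c=0): fault-free n1=0, n2=1, n3=1, n4=1 → 1; observed 1. Eliminates n4 inverted output.
Only n1 inverted output is consistent with every test.

n1 inverted output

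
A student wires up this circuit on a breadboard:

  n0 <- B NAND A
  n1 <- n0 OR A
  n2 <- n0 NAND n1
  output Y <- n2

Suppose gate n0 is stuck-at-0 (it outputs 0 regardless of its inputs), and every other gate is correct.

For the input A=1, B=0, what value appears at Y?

Propagate with n0 forced: n0=0 [stuck-at-0], n1=1, n2=1.
So Y = 1. (Without the fault it would be 0.)

1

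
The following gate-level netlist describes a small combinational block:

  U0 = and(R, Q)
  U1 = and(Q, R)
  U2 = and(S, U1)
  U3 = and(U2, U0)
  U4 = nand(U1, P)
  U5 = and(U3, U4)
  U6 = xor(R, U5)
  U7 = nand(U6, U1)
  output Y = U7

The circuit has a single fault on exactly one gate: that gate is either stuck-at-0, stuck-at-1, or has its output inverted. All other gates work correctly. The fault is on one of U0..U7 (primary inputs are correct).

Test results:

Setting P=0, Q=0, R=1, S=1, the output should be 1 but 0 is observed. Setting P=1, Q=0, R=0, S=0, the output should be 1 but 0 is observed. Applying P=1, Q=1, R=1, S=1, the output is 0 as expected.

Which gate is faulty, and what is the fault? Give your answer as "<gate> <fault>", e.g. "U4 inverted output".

Fault-free values for test 1 (P=0, Q=0, R=1, S=1): U0=0, U1=0, U2=0, U3=0, U4=1, U5=0, U6=1, U7=1, giving Y=1. Observed 0.
Test 1: faults giving observed 0 are {U1 stuck-at-1, U1 inverted output, U7 stuck-at-0, U7 inverted output}.
Test 2 (P=1, Q=0, R=0, S=0): fault-free U0=0, U1=0, U2=0, U3=0, U4=1, U5=0, U6=0, U7=1 → 1; observed 0. Eliminates U1 stuck-at-1, U1 inverted output.
Test 3 (P=1, Q=1, R=1, S=1): fault-free U0=1, U1=1, U2=1, U3=1, U4=0, U5=0, U6=1, U7=0 → 0; observed 0. Eliminates U7 inverted output.
Only U7 stuck-at-0 is consistent with every test.

U7 stuck-at-0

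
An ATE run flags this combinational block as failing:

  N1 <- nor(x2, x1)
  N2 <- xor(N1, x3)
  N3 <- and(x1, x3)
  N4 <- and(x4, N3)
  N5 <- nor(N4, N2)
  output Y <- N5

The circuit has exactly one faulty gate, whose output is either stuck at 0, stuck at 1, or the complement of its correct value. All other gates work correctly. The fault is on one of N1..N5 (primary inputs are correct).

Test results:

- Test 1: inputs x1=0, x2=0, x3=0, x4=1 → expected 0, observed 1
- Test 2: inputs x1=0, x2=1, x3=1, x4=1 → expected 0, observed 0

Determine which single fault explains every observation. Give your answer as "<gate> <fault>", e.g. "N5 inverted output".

Fault-free values for test 1 (x1=0, x2=0, x3=0, x4=1): N1=1, N2=1, N3=0, N4=0, N5=0, giving Y=0. Observed 1.
Test 1: faults giving observed 1 are {N1 stuck-at-0, N1 inverted output, N2 stuck-at-0, N2 inverted output, N5 stuck-at-1, N5 inverted output}.
Test 2 (x1=0, x2=1, x3=1, x4=1): fault-free N1=0, N2=1, N3=0, N4=0, N5=0 → 0; observed 0. Eliminates N1 inverted output, N2 stuck-at-0, N2 inverted output, N5 stuck-at-1, N5 inverted output.
Only N1 stuck-at-0 is consistent with every test.

N1 stuck-at-0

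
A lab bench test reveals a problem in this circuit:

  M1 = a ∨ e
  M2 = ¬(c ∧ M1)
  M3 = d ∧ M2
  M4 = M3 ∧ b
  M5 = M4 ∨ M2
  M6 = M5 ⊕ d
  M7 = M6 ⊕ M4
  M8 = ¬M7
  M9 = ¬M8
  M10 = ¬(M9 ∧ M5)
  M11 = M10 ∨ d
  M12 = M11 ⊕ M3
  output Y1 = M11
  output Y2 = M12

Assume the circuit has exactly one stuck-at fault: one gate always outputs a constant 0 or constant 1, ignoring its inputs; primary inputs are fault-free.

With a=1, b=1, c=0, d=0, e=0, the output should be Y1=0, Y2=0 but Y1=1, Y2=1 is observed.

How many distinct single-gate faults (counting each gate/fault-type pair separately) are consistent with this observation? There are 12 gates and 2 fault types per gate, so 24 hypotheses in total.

Fault-free: M1=1, M2=1, M3=0, M4=0, M5=1, M6=1, M7=1, M8=0, M9=1, M10=0, M11=0, M12=0 → Y1=0, Y2=0. Observed Y1=1, Y2=1.
  M1: none of the 2 fault types match ✗
  M2: stuck-at-0 ✓; others ✗
  M3: none of the 2 fault types match ✗
  M4: stuck-at-1 ✓; others ✗
  M5: stuck-at-0 ✓; others ✗
  M6: stuck-at-0 ✓; others ✗
  M7: stuck-at-0 ✓; others ✗
  M8: stuck-at-1 ✓; others ✗
  M9: stuck-at-0 ✓; others ✗
  M10: stuck-at-1 ✓; others ✗
  M11: stuck-at-1 ✓; others ✗
  M12: none of the 2 fault types match ✗
Consistent faults: {M2 stuck-at-0, M4 stuck-at-1, M5 stuck-at-0, M6 stuck-at-0, M7 stuck-at-0, M8 stuck-at-1, M9 stuck-at-0, M10 stuck-at-1, M11 stuck-at-1} — 9 in all.

9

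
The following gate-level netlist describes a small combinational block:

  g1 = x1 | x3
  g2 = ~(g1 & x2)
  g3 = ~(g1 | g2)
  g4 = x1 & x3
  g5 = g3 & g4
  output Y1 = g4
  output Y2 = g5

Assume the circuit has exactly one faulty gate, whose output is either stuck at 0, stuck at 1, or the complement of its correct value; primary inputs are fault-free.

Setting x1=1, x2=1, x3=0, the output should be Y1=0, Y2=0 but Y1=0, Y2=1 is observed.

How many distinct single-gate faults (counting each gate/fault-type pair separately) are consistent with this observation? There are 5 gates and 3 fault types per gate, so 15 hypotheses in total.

2

Fault-free: g1=1, g2=0, g3=0, g4=0, g5=0 → Y1=0, Y2=0. Observed Y1=0, Y2=1.
  g1: none of the 3 fault types match ✗
  g2: none of the 3 fault types match ✗
  g3: none of the 3 fault types match ✗
  g4: none of the 3 fault types match ✗
  g5: stuck-at-1, inverted output ✓; others ✗
Consistent faults: {g5 stuck-at-1, g5 inverted output} — 2 in all.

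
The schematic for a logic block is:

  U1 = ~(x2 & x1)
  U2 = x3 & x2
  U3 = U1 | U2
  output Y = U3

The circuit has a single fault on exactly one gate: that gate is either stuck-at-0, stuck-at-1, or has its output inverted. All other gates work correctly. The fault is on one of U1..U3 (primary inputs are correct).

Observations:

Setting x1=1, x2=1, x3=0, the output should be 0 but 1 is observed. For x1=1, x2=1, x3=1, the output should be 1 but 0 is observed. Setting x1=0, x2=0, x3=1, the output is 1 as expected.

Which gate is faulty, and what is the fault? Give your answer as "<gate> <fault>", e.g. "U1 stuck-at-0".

U2 inverted output

Fault-free values for test 1 (x1=1, x2=1, x3=0): U1=0, U2=0, U3=0, giving Y=0. Observed 1.
Test 1: faults giving observed 1 are {U1 stuck-at-1, U1 inverted output, U2 stuck-at-1, U2 inverted output, U3 stuck-at-1, U3 inverted output}.
Test 2 (x1=1, x2=1, x3=1): fault-free U1=0, U2=1, U3=1 → 1; observed 0. Eliminates U1 stuck-at-1, U1 inverted output, U2 stuck-at-1, U3 stuck-at-1.
Test 3 (x1=0, x2=0, x3=1): fault-free U1=1, U2=0, U3=1 → 1; observed 1. Eliminates U3 inverted output.
Only U2 inverted output is consistent with every test.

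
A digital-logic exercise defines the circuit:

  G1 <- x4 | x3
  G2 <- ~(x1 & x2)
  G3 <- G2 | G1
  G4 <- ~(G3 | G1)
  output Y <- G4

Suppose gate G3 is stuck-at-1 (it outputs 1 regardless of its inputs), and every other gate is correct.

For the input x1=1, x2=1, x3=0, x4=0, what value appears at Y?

Propagate with G3 forced: G1=0, G2=0, G3=1 [stuck-at-1], G4=0.
So Y = 0. (Without the fault it would be 1.)

0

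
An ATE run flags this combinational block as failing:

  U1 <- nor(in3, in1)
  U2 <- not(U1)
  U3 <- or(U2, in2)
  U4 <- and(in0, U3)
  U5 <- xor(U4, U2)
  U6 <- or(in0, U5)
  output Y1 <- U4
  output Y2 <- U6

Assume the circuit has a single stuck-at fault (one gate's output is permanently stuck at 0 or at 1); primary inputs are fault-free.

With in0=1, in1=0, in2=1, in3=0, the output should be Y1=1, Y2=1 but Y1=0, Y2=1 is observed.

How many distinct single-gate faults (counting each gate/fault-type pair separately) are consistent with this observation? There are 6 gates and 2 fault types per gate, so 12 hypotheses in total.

Fault-free: U1=1, U2=0, U3=1, U4=1, U5=1, U6=1 → Y1=1, Y2=1. Observed Y1=0, Y2=1.
  U1 stuck-at-0: output Y1=1, Y2=1 ✗
  U1 stuck-at-1: output Y1=1, Y2=1 ✗
  U2 stuck-at-0: output Y1=1, Y2=1 ✗
  U2 stuck-at-1: output Y1=1, Y2=1 ✗
  U3 stuck-at-0: output Y1=0, Y2=1 ✓
  U3 stuck-at-1: output Y1=1, Y2=1 ✗
  U4 stuck-at-0: output Y1=0, Y2=1 ✓
  U4 stuck-at-1: output Y1=1, Y2=1 ✗
  U5 stuck-at-0: output Y1=1, Y2=1 ✗
  U5 stuck-at-1: output Y1=1, Y2=1 ✗
  U6 stuck-at-0: output Y1=1, Y2=0 ✗
  U6 stuck-at-1: output Y1=1, Y2=1 ✗
Consistent faults: {U3 stuck-at-0, U4 stuck-at-0} — 2 in all.

2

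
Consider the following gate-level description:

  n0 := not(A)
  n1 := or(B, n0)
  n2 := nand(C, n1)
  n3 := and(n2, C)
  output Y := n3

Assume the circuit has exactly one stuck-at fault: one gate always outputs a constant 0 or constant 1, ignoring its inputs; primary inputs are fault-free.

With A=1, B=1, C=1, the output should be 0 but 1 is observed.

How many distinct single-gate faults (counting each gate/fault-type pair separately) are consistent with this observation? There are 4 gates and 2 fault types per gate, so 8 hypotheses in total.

3

Fault-free: n0=0, n1=1, n2=0, n3=0 → 0. Observed 1.
  n0 stuck-at-0: output 0 ✗
  n0 stuck-at-1: output 0 ✗
  n1 stuck-at-0: output 1 ✓
  n1 stuck-at-1: output 0 ✗
  n2 stuck-at-0: output 0 ✗
  n2 stuck-at-1: output 1 ✓
  n3 stuck-at-0: output 0 ✗
  n3 stuck-at-1: output 1 ✓
Consistent faults: {n1 stuck-at-0, n2 stuck-at-1, n3 stuck-at-1} — 3 in all.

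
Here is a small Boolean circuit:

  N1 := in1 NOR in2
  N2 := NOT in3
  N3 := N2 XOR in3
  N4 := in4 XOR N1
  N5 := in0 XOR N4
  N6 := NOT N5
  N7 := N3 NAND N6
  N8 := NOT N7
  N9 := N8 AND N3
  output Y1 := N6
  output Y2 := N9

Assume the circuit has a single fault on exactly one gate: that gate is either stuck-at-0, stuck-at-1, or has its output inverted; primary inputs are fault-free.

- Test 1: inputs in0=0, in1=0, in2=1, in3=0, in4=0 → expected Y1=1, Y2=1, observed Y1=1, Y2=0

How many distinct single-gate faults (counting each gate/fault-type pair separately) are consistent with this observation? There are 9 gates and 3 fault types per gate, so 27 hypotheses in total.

Fault-free: N1=0, N2=1, N3=1, N4=0, N5=0, N6=1, N7=0, N8=1, N9=1 → Y1=1, Y2=1. Observed Y1=1, Y2=0.
  N1: none of the 3 fault types match ✗
  N2: stuck-at-0, inverted output ✓; others ✗
  N3: stuck-at-0, inverted output ✓; others ✗
  N4: none of the 3 fault types match ✗
  N5: none of the 3 fault types match ✗
  N6: none of the 3 fault types match ✗
  N7: stuck-at-1, inverted output ✓; others ✗
  N8: stuck-at-0, inverted output ✓; others ✗
  N9: stuck-at-0, inverted output ✓; others ✗
Consistent faults: {N2 stuck-at-0, N2 inverted output, N3 stuck-at-0, N3 inverted output, N7 stuck-at-1, N7 inverted output, N8 stuck-at-0, N8 inverted output, N9 stuck-at-0, N9 inverted output} — 10 in all.

10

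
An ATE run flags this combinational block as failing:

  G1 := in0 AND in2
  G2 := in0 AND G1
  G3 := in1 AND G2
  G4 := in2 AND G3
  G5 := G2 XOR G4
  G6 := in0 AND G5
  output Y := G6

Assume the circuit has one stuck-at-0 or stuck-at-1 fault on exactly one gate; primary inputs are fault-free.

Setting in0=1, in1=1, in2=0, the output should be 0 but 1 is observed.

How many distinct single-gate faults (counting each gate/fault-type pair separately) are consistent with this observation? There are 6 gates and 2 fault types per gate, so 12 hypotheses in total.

Fault-free: G1=0, G2=0, G3=0, G4=0, G5=0, G6=0 → 0. Observed 1.
  G1 stuck-at-0: output 0 ✗
  G1 stuck-at-1: output 1 ✓
  G2 stuck-at-0: output 0 ✗
  G2 stuck-at-1: output 1 ✓
  G3 stuck-at-0: output 0 ✗
  G3 stuck-at-1: output 0 ✗
  G4 stuck-at-0: output 0 ✗
  G4 stuck-at-1: output 1 ✓
  G5 stuck-at-0: output 0 ✗
  G5 stuck-at-1: output 1 ✓
  G6 stuck-at-0: output 0 ✗
  G6 stuck-at-1: output 1 ✓
Consistent faults: {G1 stuck-at-1, G2 stuck-at-1, G4 stuck-at-1, G5 stuck-at-1, G6 stuck-at-1} — 5 in all.

5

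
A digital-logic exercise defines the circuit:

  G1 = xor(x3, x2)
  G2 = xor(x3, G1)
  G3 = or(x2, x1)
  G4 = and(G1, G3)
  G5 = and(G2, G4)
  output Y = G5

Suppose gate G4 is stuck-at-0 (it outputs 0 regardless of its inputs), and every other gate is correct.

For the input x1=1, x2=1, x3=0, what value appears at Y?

0

Propagate with G4 forced: G1=1, G2=1, G3=1, G4=0 [stuck-at-0], G5=0.
So Y = 0. (Without the fault it would be 1.)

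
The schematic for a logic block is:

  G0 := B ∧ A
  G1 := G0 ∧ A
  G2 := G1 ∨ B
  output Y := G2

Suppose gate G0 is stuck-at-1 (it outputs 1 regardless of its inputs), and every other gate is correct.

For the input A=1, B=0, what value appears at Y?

Propagate with G0 forced: G0=1 [stuck-at-1], G1=1, G2=1.
So Y = 1. (Without the fault it would be 0.)

1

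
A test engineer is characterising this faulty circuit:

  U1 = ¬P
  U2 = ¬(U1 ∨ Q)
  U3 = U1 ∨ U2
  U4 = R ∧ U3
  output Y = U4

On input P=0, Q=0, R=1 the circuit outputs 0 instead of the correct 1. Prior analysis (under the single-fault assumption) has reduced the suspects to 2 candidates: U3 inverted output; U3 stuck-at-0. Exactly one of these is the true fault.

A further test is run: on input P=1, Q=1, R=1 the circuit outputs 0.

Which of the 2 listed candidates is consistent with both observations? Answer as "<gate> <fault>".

Evaluate each candidate on input P=1, Q=1, R=1:
  U3 inverted output: U1=0, U2=0, U3=1 [inverted output], U4=1 → 1 — eliminated
  U3 stuck-at-0: U1=0, U2=0, U3=0 [stuck-at-0], U4=0 → 0 — matches
Only U3 stuck-at-0 reproduces the observed 0.

U3 stuck-at-0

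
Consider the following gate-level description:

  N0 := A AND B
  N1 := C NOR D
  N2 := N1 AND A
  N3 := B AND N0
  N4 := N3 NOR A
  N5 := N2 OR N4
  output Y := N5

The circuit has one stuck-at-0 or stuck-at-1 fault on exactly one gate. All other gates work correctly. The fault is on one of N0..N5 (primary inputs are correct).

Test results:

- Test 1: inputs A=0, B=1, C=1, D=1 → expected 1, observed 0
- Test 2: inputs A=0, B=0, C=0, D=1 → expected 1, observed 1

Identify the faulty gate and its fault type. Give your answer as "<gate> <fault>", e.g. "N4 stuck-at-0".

N0 stuck-at-1

Fault-free values for test 1 (A=0, B=1, C=1, D=1): N0=0, N1=0, N2=0, N3=0, N4=1, N5=1, giving Y=1. Observed 0.
Test 1: faults giving observed 0 are {N0 stuck-at-1, N3 stuck-at-1, N4 stuck-at-0, N5 stuck-at-0}.
Test 2 (A=0, B=0, C=0, D=1): fault-free N0=0, N1=0, N2=0, N3=0, N4=1, N5=1 → 1; observed 1. Eliminates N3 stuck-at-1, N4 stuck-at-0, N5 stuck-at-0.
Only N0 stuck-at-1 is consistent with every test.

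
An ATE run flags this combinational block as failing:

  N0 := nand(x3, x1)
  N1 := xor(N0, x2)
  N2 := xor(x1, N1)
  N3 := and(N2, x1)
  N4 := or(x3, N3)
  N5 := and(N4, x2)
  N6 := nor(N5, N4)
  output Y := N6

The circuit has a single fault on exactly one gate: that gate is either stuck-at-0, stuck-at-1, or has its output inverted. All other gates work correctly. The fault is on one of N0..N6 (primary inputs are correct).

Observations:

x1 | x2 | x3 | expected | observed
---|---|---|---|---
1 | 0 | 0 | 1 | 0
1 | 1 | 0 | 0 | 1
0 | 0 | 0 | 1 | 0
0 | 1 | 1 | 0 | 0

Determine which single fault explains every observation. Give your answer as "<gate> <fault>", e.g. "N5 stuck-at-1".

Fault-free values for test 1 (x1=1, x2=0, x3=0): N0=1, N1=1, N2=0, N3=0, N4=0, N5=0, N6=1, giving Y=1. Observed 0.
Test 1: faults giving observed 0 are {N0 stuck-at-0, N0 inverted output, N1 stuck-at-0, N1 inverted output, N2 stuck-at-1, N2 inverted output, N3 stuck-at-1, N3 inverted output, N4 stuck-at-1, N4 inverted output, N5 stuck-at-1, N5 inverted output, N6 stuck-at-0, N6 inverted output}.
Test 2 (x1=1, x2=1, x3=0): fault-free N0=1, N1=0, N2=1, N3=1, N4=1, N5=1, N6=0 → 0; observed 1. Eliminates N1 stuck-at-0, N2 stuck-at-1, N3 stuck-at-1, N4 stuck-at-1, N5 stuck-at-1, N5 inverted output, N6 stuck-at-0.
Test 3 (x1=0, x2=0, x3=0): fault-free N0=1, N1=1, N2=1, N3=0, N4=0, N5=0, N6=1 → 1; observed 0. Eliminates N0 stuck-at-0, N0 inverted output, N1 inverted output, N2 inverted output.
Test 4 (x1=0, x2=1, x3=1): fault-free N0=1, N1=0, N2=0, N3=0, N4=1, N5=1, N6=0 → 0; observed 0. Eliminates N4 inverted output, N6 inverted output.
Only N3 inverted output is consistent with every test.

N3 inverted output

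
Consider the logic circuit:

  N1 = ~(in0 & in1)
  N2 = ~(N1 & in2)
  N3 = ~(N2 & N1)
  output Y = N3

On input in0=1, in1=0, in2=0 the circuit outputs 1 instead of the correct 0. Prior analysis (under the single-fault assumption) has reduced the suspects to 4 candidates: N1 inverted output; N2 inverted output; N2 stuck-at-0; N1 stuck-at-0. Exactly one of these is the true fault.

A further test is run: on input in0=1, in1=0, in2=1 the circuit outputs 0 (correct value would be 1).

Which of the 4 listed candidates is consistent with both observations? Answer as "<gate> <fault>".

N2 inverted output

Evaluate each candidate on input in0=1, in1=0, in2=1:
  N1 inverted output: N1=0 [inverted output], N2=1, N3=1 → 1 — eliminated
  N2 inverted output: N1=1, N2=1 [inverted output], N3=0 → 0 — matches
  N2 stuck-at-0: N1=1, N2=0 [stuck-at-0], N3=1 → 1 — eliminated
  N1 stuck-at-0: N1=0 [stuck-at-0], N2=1, N3=1 → 1 — eliminated
Only N2 inverted output reproduces the observed 0.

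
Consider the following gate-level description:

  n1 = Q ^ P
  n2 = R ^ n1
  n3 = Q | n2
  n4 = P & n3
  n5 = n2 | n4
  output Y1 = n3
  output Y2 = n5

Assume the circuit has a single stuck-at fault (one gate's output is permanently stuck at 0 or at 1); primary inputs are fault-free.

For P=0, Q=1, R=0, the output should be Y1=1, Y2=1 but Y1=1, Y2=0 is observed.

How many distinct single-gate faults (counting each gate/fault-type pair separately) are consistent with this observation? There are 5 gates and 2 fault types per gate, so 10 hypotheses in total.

Fault-free: n1=1, n2=1, n3=1, n4=0, n5=1 → Y1=1, Y2=1. Observed Y1=1, Y2=0.
  n1 stuck-at-0: output Y1=1, Y2=0 ✓
  n1 stuck-at-1: output Y1=1, Y2=1 ✗
  n2 stuck-at-0: output Y1=1, Y2=0 ✓
  n2 stuck-at-1: output Y1=1, Y2=1 ✗
  n3 stuck-at-0: output Y1=0, Y2=1 ✗
  n3 stuck-at-1: output Y1=1, Y2=1 ✗
  n4 stuck-at-0: output Y1=1, Y2=1 ✗
  n4 stuck-at-1: output Y1=1, Y2=1 ✗
  n5 stuck-at-0: output Y1=1, Y2=0 ✓
  n5 stuck-at-1: output Y1=1, Y2=1 ✗
Consistent faults: {n1 stuck-at-0, n2 stuck-at-0, n5 stuck-at-0} — 3 in all.

3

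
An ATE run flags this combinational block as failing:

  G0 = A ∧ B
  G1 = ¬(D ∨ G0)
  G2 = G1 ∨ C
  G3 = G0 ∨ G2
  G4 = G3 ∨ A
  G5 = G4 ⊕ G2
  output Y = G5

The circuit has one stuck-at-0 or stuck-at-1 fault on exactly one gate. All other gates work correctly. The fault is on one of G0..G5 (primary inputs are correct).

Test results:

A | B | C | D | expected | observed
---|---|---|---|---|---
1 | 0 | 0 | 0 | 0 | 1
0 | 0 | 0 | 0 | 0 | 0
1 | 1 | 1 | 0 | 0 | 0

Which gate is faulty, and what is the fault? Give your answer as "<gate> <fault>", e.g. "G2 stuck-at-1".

Fault-free values for test 1 (A=1, B=0, C=0, D=0): G0=0, G1=1, G2=1, G3=1, G4=1, G5=0, giving Y=0. Observed 1.
Test 1: faults giving observed 1 are {G0 stuck-at-1, G1 stuck-at-0, G2 stuck-at-0, G4 stuck-at-0, G5 stuck-at-1}.
Test 2 (A=0, B=0, C=0, D=0): fault-free G0=0, G1=1, G2=1, G3=1, G4=1, G5=0 → 0; observed 0. Eliminates G0 stuck-at-1, G4 stuck-at-0, G5 stuck-at-1.
Test 3 (A=1, B=1, C=1, D=0): fault-free G0=1, G1=0, G2=1, G3=1, G4=1, G5=0 → 0; observed 0. Eliminates G2 stuck-at-0.
Only G1 stuck-at-0 is consistent with every test.

G1 stuck-at-0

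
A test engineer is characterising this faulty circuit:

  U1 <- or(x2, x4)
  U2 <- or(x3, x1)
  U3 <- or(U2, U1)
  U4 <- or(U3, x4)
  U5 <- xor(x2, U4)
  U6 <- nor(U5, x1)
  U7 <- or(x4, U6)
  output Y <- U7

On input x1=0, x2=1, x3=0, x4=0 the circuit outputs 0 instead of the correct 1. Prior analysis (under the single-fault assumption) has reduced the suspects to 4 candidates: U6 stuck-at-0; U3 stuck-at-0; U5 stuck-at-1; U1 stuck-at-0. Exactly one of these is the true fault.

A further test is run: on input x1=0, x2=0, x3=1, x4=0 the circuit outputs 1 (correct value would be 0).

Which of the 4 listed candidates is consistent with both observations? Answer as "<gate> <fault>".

U3 stuck-at-0

Evaluate each candidate on input x1=0, x2=0, x3=1, x4=0:
  U6 stuck-at-0: U1=0, U2=1, U3=1, U4=1, U5=1, U6=0 [stuck-at-0], U7=0 → 0 — eliminated
  U3 stuck-at-0: U1=0, U2=1, U3=0 [stuck-at-0], U4=0, U5=0, U6=1, U7=1 → 1 — matches
  U5 stuck-at-1: U1=0, U2=1, U3=1, U4=1, U5=1 [stuck-at-1], U6=0, U7=0 → 0 — eliminated
  U1 stuck-at-0: U1=0 [stuck-at-0], U2=1, U3=1, U4=1, U5=1, U6=0, U7=0 → 0 — eliminated
Only U3 stuck-at-0 reproduces the observed 1.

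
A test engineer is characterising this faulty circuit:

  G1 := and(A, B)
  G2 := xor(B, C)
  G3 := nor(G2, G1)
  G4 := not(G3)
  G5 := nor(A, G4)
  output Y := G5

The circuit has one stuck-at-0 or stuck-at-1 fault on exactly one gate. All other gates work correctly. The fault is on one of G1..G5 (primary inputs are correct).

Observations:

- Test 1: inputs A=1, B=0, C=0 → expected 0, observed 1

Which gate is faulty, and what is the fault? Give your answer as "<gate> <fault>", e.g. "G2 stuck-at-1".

G5 stuck-at-1

Fault-free values for test 1 (A=1, B=0, C=0): G1=0, G2=0, G3=1, G4=0, G5=0, giving Y=0. Observed 1.
Test 1: faults giving observed 1 are {G5 stuck-at-1}.
Only G5 stuck-at-1 is consistent with every test.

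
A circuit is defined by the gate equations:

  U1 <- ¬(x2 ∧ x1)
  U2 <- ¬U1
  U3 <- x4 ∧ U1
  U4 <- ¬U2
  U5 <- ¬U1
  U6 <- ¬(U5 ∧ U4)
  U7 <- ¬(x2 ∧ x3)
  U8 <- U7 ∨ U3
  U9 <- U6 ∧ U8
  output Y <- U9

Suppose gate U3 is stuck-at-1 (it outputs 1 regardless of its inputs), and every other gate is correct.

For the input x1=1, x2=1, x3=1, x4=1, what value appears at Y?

1

Propagate with U3 forced: U1=0, U2=1, U3=1 [stuck-at-1], U4=0, U5=1, U6=1, U7=0, U8=1, U9=1.
So Y = 1. (Without the fault it would be 0.)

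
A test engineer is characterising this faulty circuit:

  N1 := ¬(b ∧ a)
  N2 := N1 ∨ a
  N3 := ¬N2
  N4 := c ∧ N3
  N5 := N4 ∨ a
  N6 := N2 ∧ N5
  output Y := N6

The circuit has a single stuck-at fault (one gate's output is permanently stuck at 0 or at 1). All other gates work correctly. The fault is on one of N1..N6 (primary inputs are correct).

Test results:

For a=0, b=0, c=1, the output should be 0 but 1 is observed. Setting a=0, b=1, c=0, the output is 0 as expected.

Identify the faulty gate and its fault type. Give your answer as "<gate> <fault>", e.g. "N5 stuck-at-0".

N3 stuck-at-1

Fault-free values for test 1 (a=0, b=0, c=1): N1=1, N2=1, N3=0, N4=0, N5=0, N6=0, giving Y=0. Observed 1.
Test 1: faults giving observed 1 are {N3 stuck-at-1, N4 stuck-at-1, N5 stuck-at-1, N6 stuck-at-1}.
Test 2 (a=0, b=1, c=0): fault-free N1=1, N2=1, N3=0, N4=0, N5=0, N6=0 → 0; observed 0. Eliminates N4 stuck-at-1, N5 stuck-at-1, N6 stuck-at-1.
Only N3 stuck-at-1 is consistent with every test.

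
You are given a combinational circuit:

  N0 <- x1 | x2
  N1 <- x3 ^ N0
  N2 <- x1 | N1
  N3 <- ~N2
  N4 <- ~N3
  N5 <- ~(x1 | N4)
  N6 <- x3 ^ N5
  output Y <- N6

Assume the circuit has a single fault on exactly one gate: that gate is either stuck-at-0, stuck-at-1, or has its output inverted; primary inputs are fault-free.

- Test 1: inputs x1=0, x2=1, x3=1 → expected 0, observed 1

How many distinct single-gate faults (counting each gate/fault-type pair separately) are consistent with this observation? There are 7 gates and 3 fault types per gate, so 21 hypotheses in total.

14

Fault-free: N0=1, N1=0, N2=0, N3=1, N4=0, N5=1, N6=0 → 0. Observed 1.
  N0: stuck-at-0, inverted output ✓; others ✗
  N1: stuck-at-1, inverted output ✓; others ✗
  N2: stuck-at-1, inverted output ✓; others ✗
  N3: stuck-at-0, inverted output ✓; others ✗
  N4: stuck-at-1, inverted output ✓; others ✗
  N5: stuck-at-0, inverted output ✓; others ✗
  N6: stuck-at-1, inverted output ✓; others ✗
Consistent faults: {N0 stuck-at-0, N0 inverted output, N1 stuck-at-1, N1 inverted output, N2 stuck-at-1, N2 inverted output, N3 stuck-at-0, N3 inverted output, N4 stuck-at-1, N4 inverted output, N5 stuck-at-0, N5 inverted output, N6 stuck-at-1, N6 inverted output} — 14 in all.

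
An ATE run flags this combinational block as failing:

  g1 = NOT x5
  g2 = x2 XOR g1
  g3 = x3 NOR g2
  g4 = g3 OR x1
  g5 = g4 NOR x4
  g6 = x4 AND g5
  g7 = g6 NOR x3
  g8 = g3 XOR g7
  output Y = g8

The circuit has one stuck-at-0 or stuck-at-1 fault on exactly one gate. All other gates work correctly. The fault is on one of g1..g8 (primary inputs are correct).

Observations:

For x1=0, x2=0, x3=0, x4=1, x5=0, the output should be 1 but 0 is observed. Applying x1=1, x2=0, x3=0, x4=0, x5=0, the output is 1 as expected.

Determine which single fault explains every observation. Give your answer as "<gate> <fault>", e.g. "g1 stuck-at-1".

g5 stuck-at-1

Fault-free values for test 1 (x1=0, x2=0, x3=0, x4=1, x5=0): g1=1, g2=1, g3=0, g4=0, g5=0, g6=0, g7=1, g8=1, giving Y=1. Observed 0.
Test 1: faults giving observed 0 are {g1 stuck-at-0, g2 stuck-at-0, g3 stuck-at-1, g5 stuck-at-1, g6 stuck-at-1, g7 stuck-at-0, g8 stuck-at-0}.
Test 2 (x1=1, x2=0, x3=0, x4=0, x5=0): fault-free g1=1, g2=1, g3=0, g4=1, g5=0, g6=0, g7=1, g8=1 → 1; observed 1. Eliminates g1 stuck-at-0, g2 stuck-at-0, g3 stuck-at-1, g6 stuck-at-1, g7 stuck-at-0, g8 stuck-at-0.
Only g5 stuck-at-1 is consistent with every test.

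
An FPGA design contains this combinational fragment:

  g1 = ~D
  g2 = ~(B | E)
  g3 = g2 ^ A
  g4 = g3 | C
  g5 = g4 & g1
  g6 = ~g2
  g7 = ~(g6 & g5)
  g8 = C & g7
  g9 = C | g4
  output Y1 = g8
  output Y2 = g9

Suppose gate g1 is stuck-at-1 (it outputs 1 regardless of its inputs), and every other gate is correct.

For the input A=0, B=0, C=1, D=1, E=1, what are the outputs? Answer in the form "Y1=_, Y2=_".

Y1=0, Y2=1

Propagate with g1 forced: g1=1 [stuck-at-1], g2=0, g3=0, g4=1, g5=1, g6=1, g7=0, g8=0, g9=1.
So the outputs are Y1=0, Y2=1. (Without the fault they would be Y1=1, Y2=1.)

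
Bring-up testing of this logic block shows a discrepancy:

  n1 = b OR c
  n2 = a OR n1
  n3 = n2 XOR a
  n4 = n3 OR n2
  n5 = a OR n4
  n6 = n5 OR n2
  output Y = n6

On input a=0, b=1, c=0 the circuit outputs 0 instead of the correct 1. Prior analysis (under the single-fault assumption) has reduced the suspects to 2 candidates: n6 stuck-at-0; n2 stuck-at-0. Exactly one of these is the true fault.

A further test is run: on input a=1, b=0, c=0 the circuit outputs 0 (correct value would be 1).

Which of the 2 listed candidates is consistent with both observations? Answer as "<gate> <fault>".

Evaluate each candidate on input a=1, b=0, c=0:
  n6 stuck-at-0: n1=0, n2=1, n3=0, n4=1, n5=1, n6=0 [stuck-at-0] → 0 — matches
  n2 stuck-at-0: n1=0, n2=0 [stuck-at-0], n3=1, n4=1, n5=1, n6=1 → 1 — eliminated
Only n6 stuck-at-0 reproduces the observed 0.

n6 stuck-at-0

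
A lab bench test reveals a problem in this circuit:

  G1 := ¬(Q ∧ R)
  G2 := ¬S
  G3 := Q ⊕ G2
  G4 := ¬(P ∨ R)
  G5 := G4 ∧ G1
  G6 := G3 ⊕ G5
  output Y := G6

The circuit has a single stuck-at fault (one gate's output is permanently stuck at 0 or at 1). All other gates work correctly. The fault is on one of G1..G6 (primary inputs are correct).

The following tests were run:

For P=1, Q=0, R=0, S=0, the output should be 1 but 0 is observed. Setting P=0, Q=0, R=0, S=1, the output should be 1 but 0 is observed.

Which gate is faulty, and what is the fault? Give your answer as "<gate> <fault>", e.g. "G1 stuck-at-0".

Fault-free values for test 1 (P=1, Q=0, R=0, S=0): G1=1, G2=1, G3=1, G4=0, G5=0, G6=1, giving Y=1. Observed 0.
Test 1: faults giving observed 0 are {G2 stuck-at-0, G3 stuck-at-0, G4 stuck-at-1, G5 stuck-at-1, G6 stuck-at-0}.
Test 2 (P=0, Q=0, R=0, S=1): fault-free G1=1, G2=0, G3=0, G4=1, G5=1, G6=1 → 1; observed 0. Eliminates G2 stuck-at-0, G3 stuck-at-0, G4 stuck-at-1, G5 stuck-at-1.
Only G6 stuck-at-0 is consistent with every test.

G6 stuck-at-0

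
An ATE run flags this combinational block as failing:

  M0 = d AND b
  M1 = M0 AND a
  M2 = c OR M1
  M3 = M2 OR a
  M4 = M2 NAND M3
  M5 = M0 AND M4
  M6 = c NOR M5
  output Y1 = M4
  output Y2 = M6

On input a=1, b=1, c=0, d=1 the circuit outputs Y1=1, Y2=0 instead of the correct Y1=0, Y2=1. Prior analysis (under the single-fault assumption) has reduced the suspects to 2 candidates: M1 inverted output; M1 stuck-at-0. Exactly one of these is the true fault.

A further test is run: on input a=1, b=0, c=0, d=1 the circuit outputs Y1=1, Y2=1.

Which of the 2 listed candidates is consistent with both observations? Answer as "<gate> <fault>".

M1 stuck-at-0

Evaluate each candidate on input a=1, b=0, c=0, d=1:
  M1 inverted output: M0=0, M1=1 [inverted output], M2=1, M3=1, M4=0, M5=0, M6=1 → Y1=0, Y2=1 — eliminated
  M1 stuck-at-0: M0=0, M1=0 [stuck-at-0], M2=0, M3=1, M4=1, M5=0, M6=1 → Y1=1, Y2=1 — matches
Only M1 stuck-at-0 reproduces the observed Y1=1, Y2=1.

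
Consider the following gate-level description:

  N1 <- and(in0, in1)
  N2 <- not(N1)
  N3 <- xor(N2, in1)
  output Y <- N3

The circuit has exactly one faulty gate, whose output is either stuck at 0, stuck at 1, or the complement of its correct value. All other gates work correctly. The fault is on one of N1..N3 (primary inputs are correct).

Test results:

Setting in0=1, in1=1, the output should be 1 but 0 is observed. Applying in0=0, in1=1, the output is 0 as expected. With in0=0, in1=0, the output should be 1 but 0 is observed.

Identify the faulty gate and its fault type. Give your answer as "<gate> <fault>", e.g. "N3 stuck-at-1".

N3 stuck-at-0

Fault-free values for test 1 (in0=1, in1=1): N1=1, N2=0, N3=1, giving Y=1. Observed 0.
Test 1: faults giving observed 0 are {N1 stuck-at-0, N1 inverted output, N2 stuck-at-1, N2 inverted output, N3 stuck-at-0, N3 inverted output}.
Test 2 (in0=0, in1=1): fault-free N1=0, N2=1, N3=0 → 0; observed 0. Eliminates N1 inverted output, N2 inverted output, N3 inverted output.
Test 3 (in0=0, in1=0): fault-free N1=0, N2=1, N3=1 → 1; observed 0. Eliminates N1 stuck-at-0, N2 stuck-at-1.
Only N3 stuck-at-0 is consistent with every test.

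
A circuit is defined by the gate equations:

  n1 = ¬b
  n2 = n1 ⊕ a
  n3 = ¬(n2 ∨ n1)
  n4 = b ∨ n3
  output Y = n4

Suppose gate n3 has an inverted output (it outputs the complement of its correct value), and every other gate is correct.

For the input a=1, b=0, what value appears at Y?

Propagate with n3 forced: n1=1, n2=0, n3=1 [inverted output], n4=1.
So Y = 1. (Without the fault it would be 0.)

1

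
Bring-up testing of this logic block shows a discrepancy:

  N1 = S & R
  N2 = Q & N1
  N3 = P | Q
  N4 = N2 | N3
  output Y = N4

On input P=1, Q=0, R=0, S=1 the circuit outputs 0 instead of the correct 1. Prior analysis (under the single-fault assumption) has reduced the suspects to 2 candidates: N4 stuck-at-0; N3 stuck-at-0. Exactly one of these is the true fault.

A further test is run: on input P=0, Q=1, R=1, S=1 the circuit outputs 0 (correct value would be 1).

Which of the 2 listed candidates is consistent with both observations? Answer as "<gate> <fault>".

N4 stuck-at-0

Evaluate each candidate on input P=0, Q=1, R=1, S=1:
  N4 stuck-at-0: N1=1, N2=1, N3=1, N4=0 [stuck-at-0] → 0 — matches
  N3 stuck-at-0: N1=1, N2=1, N3=0 [stuck-at-0], N4=1 → 1 — eliminated
Only N4 stuck-at-0 reproduces the observed 0.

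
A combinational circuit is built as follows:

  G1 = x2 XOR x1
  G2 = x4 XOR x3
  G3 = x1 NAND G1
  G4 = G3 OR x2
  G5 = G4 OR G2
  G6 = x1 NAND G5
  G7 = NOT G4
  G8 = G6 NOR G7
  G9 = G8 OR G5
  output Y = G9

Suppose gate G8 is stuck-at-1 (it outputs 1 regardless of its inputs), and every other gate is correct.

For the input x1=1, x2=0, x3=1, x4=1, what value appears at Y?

Propagate with G8 forced: G1=1, G2=0, G3=0, G4=0, G5=0, G6=1, G7=1, G8=1 [stuck-at-1], G9=1.
So Y = 1. (Without the fault it would be 0.)

1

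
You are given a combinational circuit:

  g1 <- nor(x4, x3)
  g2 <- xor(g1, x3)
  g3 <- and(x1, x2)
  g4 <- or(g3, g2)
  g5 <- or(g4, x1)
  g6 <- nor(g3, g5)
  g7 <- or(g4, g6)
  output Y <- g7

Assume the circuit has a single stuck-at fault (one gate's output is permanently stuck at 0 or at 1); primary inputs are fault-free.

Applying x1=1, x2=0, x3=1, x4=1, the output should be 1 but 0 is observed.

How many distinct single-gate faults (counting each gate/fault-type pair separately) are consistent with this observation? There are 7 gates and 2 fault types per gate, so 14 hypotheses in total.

4

Fault-free: g1=0, g2=1, g3=0, g4=1, g5=1, g6=0, g7=1 → 1. Observed 0.
  g1 stuck-at-0: output 1 ✗
  g1 stuck-at-1: output 0 ✓
  g2 stuck-at-0: output 0 ✓
  g2 stuck-at-1: output 1 ✗
  g3 stuck-at-0: output 1 ✗
  g3 stuck-at-1: output 1 ✗
  g4 stuck-at-0: output 0 ✓
  g4 stuck-at-1: output 1 ✗
  g5 stuck-at-0: output 1 ✗
  g5 stuck-at-1: output 1 ✗
  g6 stuck-at-0: output 1 ✗
  g6 stuck-at-1: output 1 ✗
  g7 stuck-at-0: output 0 ✓
  g7 stuck-at-1: output 1 ✗
Consistent faults: {g1 stuck-at-1, g2 stuck-at-0, g4 stuck-at-0, g7 stuck-at-0} — 4 in all.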